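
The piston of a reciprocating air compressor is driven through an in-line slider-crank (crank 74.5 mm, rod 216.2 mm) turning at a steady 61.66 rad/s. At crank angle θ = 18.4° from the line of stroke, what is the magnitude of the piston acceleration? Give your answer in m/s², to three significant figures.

348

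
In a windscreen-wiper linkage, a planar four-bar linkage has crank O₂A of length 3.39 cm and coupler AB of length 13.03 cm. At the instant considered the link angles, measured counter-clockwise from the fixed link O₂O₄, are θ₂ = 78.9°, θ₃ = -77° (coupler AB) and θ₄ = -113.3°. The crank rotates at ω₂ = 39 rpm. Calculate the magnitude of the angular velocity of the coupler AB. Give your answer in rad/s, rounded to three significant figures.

ω₂ = 4.084 rad/s (from 39 rpm).
Differentiating the loop-closure r₂e^{iθ₂}+r₃e^{iθ₃}=r₁+r₄e^{iθ₄} gives r₂ω₂e^{iθ₂}+r₃ω₃e^{iθ₃}=r₄ω₄e^{iθ₄}.
Eliminating the other unknown: ω₃ = r₂ω₂ sin(θ₄−θ₂) / [r₃ sin(θ₃−θ₄)].
Numerator sine = +0.21132; denominator sine = +0.59201.
Result = 0.0339·4.084·(+0.21132) / (0.1303·(+0.59201)) = +0.37929 rad/s; magnitude 0.37929 rad/s.

0.379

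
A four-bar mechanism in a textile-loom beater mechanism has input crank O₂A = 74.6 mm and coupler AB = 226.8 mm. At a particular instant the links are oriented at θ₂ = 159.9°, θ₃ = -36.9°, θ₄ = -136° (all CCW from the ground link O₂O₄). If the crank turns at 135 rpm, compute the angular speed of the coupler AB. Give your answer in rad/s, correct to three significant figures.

ω₂ = 14.14 rad/s (from 135 rpm).
Differentiating the loop-closure r₂e^{iθ₂}+r₃e^{iθ₃}=r₁+r₄e^{iθ₄} gives r₂ω₂e^{iθ₂}+r₃ω₃e^{iθ₃}=r₄ω₄e^{iθ₄}.
Eliminating the other unknown: ω₃ = r₂ω₂ sin(θ₄−θ₂) / [r₃ sin(θ₃−θ₄)].
Numerator sine = +0.89956; denominator sine = +0.98741.
Result = 0.0746·14.14·(+0.89956) / (0.2268·(+0.98741)) = +4.2363 rad/s; magnitude 4.2363 rad/s.

4.24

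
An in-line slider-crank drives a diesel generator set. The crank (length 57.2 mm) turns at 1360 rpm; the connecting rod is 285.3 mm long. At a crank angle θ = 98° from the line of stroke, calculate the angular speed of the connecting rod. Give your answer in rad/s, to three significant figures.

4.05

ω = 142.4 rad/s (converted from 1360 rpm).
The rod makes angle φ with the slider axis where L sinφ = r sinθ; differentiating, L cosφ·φ̇ = r ω cosθ.
L cosφ = √(L² − r² sin²θ) = 0.27962 m.
|ω_rod| = r ω |cosθ| / √(L² − r² sin²θ) = 0.0572·142.4·0.13917/0.27962 = 4.0546 rad/s.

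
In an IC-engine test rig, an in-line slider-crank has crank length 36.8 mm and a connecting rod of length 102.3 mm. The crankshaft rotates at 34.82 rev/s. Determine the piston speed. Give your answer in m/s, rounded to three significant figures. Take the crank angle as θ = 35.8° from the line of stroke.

ω = 2π·34.8 = 218.8 rad/s
For an in-line slider-crank, x = r cosθ + √(L² − r² sin²θ), so v = −rω sinθ·[1 + r cosθ/√(L² − r² sin²θ)].
With r = 0.0368 m, L = 0.1023 m, θ = 35.8°: √(L² − r² sin²θ) = 0.10001 m.
v = −0.0368·218.8·0.58496·[1 + 0.0368·0.81106/0.10001] = -6.1151 m/s.
|v| = 6.1151 m/s.

6.12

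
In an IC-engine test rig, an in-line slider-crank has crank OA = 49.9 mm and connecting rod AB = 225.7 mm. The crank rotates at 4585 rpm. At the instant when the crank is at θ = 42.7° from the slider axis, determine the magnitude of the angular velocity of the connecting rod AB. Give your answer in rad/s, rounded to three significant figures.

ω = 480.1 rad/s (converted from 4585 rpm).
The rod makes angle φ with the slider axis where L sinφ = r sinθ; differentiating, L cosφ·φ̇ = r ω cosθ.
L cosφ = √(L² − r² sin²θ) = 0.22315 m.
|ω_rod| = r ω |cosθ| / √(L² − r² sin²θ) = 0.0499·480.1·0.73491/0.22315 = 78.906 rad/s.

78.9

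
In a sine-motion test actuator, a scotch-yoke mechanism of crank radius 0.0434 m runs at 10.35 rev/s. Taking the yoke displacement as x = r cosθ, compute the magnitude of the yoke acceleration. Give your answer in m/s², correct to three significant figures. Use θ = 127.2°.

ω = 65.03 rad/s (from 10.35 rev/s).
x = r cosθ ⇒ ẍ = −rω² cosθ (ω constant).
|a| = rω²|cosθ| = 0.0434·(65.03)²·|cos 127.2°| = 110.97 m/s².

111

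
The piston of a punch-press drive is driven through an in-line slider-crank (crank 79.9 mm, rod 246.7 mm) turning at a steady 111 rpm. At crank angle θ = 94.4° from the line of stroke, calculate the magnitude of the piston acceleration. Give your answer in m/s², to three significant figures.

4.48

ω = 2π·111/60 = 11.62 rad/s
x(θ) = r cosθ + √(L² − r² sin²θ); with ω constant, a = ω²·d²x/dθ².
d²x/dθ² = −r cosθ − r²(cos2θ)/√u − r⁴ sin²2θ/(4u^{3/2}),  u = L² − r² sin²θ = 0.0545145 m².
Substituting r = 0.0799 m, L = 0.2467 m, θ = 94.4°: d²x/dθ² = +0.033132 m.
a = ω²·d²x/dθ² = (11.62)²·(+0.033132) = +4.4766 m/s²;  |a| = 4.4766 m/s².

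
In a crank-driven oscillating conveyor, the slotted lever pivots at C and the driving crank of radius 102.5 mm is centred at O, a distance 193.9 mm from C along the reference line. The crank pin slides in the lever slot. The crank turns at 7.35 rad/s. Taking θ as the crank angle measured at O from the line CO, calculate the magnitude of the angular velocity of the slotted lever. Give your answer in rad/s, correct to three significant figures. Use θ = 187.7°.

7.75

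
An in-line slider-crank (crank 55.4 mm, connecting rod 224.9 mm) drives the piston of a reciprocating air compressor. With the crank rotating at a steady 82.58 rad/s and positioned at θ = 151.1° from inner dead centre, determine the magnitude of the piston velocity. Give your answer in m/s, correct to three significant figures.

1.73

ω = 82.58 rad/s
For an in-line slider-crank, x = r cosθ + √(L² − r² sin²θ), so v = −rω sinθ·[1 + r cosθ/√(L² − r² sin²θ)].
With r = 0.0554 m, L = 0.2249 m, θ = 151.1°: √(L² − r² sin²θ) = 0.2233 m.
v = −0.0554·82.58·0.48328·[1 + 0.0554·-0.87546/0.2233] = -1.7308 m/s.
|v| = 1.7308 m/s.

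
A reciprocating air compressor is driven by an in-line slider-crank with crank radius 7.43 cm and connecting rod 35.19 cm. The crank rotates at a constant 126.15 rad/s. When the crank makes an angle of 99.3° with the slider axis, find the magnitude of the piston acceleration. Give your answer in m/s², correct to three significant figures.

ω = 126.2 rad/s
x(θ) = r cosθ + √(L² − r² sin²θ); with ω constant, a = ω²·d²x/dθ².
d²x/dθ² = −r cosθ − r²(cos2θ)/√u − r⁴ sin²2θ/(4u^{3/2}),  u = L² − r² sin²θ = 0.118457 m².
Substituting r = 0.0743 m, L = 0.3519 m, θ = 99.3°: d²x/dθ² = +0.02719 m.
a = ω²·d²x/dθ² = (126.2)²·(+0.02719) = +432.7 m/s²;  |a| = 432.7 m/s².

433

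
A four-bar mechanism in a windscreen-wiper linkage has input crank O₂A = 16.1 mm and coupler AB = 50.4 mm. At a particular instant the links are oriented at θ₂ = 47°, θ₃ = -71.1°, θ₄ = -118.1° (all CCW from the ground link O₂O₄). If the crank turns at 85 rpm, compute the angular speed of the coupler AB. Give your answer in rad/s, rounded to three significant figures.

1.000

ω₂ = 8.901 rad/s (from 85 rpm).
Differentiating the loop-closure r₂e^{iθ₂}+r₃e^{iθ₃}=r₁+r₄e^{iθ₄} gives r₂ω₂e^{iθ₂}+r₃ω₃e^{iθ₃}=r₄ω₄e^{iθ₄}.
Eliminating the other unknown: ω₃ = r₂ω₂ sin(θ₄−θ₂) / [r₃ sin(θ₃−θ₄)].
Numerator sine = -0.25713; denominator sine = +0.73135.
Result = 0.0161·8.901·(-0.25713) / (0.0504·(+0.73135)) = -0.99971 rad/s; magnitude 0.99971 rad/s.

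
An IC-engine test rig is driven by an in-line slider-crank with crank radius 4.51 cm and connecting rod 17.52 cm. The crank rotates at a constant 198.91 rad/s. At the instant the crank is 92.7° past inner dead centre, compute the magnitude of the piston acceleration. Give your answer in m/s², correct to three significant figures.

ω = 198.9 rad/s
x(θ) = r cosθ + √(L² − r² sin²θ); with ω constant, a = ω²·d²x/dθ².
d²x/dθ² = −r cosθ − r²(cos2θ)/√u − r⁴ sin²2θ/(4u^{3/2}),  u = L² − r² sin²θ = 0.0286655 m².
Substituting r = 0.0451 m, L = 0.1752 m, θ = 92.7°: d²x/dθ² = +0.014083 m.
a = ω²·d²x/dθ² = (198.9)²·(+0.014083) = +557.19 m/s²;  |a| = 557.19 m/s².

557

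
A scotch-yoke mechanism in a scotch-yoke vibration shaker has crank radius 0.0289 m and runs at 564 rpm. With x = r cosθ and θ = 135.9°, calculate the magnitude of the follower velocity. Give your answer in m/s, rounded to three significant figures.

ω = 59.06 rad/s (from 564 rpm).
x = r cosθ ⇒ ẋ = −rω sinθ.
|v| = rω|sinθ| = 0.0289·59.06·|sin 135.9°| = 1.1878 m/s.

1.19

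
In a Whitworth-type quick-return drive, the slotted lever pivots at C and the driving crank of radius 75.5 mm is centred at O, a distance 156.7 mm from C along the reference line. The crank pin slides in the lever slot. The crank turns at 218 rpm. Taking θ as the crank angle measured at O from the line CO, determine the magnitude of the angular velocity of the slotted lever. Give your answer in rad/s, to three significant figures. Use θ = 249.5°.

ω = 22.83 rad/s (from 218 rpm).
Crank pin A relative to C: A = (d + r cosθ, r sinθ); lever angle φ = atan2(r sinθ, d + r cosθ).
Differentiating tanφ: φ̇ = rω(d cosθ + r)/(d² + r² + 2dr cosθ).
d² + r² + 2dr cosθ = |CA|² = 0.0219686 m²;  d cosθ + r = +0.020623 m.
|ω_lever| = |0.0755·22.83·+0.020623| / 0.0219686 = 1.618 rad/s.

1.62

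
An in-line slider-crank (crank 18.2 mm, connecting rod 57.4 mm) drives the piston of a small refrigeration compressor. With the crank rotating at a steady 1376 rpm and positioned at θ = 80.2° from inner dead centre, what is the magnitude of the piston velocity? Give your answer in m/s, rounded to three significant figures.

ω = 2π·1376/60 = 144.1 rad/s
For an in-line slider-crank, x = r cosθ + √(L² − r² sin²θ), so v = −rω sinθ·[1 + r cosθ/√(L² − r² sin²θ)].
With r = 0.0182 m, L = 0.0574 m, θ = 80.2°: √(L² − r² sin²θ) = 0.054526 m.
v = −0.0182·144.1·0.98541·[1 + 0.0182·0.17021/0.054526] = -2.7311 m/s.
|v| = 2.7311 m/s.

2.73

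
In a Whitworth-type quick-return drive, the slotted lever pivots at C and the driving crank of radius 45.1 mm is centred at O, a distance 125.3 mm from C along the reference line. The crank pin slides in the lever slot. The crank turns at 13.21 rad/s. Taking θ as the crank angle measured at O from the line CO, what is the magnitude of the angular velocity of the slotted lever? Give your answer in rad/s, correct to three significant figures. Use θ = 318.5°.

3.16

ω = 13.21 rad/s
Crank pin A relative to C: A = (d + r cosθ, r sinθ); lever angle φ = atan2(r sinθ, d + r cosθ).
Differentiating tanφ: φ̇ = rω(d cosθ + r)/(d² + r² + 2dr cosθ).
d² + r² + 2dr cosθ = |CA|² = 0.0261988 m²;  d cosθ + r = +0.13894 m.
|ω_lever| = |0.0451·13.21·+0.13894| / 0.0261988 = 3.1596 rad/s.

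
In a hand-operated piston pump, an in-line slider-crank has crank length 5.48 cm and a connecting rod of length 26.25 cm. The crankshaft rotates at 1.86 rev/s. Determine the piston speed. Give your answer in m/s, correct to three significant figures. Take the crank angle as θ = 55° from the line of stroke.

0.588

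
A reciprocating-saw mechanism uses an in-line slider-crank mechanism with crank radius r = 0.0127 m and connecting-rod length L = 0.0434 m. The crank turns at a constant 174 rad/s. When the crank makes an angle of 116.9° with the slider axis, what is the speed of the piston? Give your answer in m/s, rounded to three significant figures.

1.70

ω = 174 rad/s
For an in-line slider-crank, x = r cosθ + √(L² − r² sin²θ), so v = −rω sinθ·[1 + r cosθ/√(L² − r² sin²θ)].
With r = 0.0127 m, L = 0.0434 m, θ = 116.9°: √(L² − r² sin²θ) = 0.041896 m.
v = −0.0127·174·0.89180·[1 + 0.0127·-0.45243/0.041896] = -1.7004 m/s.
|v| = 1.7004 m/s.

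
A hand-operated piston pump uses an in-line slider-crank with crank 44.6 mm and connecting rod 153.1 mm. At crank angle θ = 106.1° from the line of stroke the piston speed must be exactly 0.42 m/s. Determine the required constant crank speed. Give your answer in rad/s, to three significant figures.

For an in-line slider-crank, |v_piston| = rω|sinθ|·[1 + r cosθ/√(L² − r² sin²θ)].
With r = 0.0446 m, L = 0.1531 m, θ = 106.1°: the bracketed kinematic factor |dx/dθ| = 0.039245 m.
ω = v/|dx/dθ| = 0.42/0.039245 = 10.702 rad/s.

10.7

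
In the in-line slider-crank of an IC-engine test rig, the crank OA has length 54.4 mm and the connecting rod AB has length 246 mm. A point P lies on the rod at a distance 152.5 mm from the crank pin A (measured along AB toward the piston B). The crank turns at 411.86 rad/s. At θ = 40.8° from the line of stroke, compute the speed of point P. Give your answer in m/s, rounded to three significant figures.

17.4

ω = 411.9 rad/s.  Crank-pin speed |V_A| = rω = 22.405 m/s, perpendicular to OA.
Rod angle: sinφ = −(r/L) sinθ ⇒ φ = -8.308°; ω_rod = −rω cosθ/√(L²−r²sin²θ) = -69.677 rad/s.
V_P = V_A + ω_rod × AP, with AP = 0.1525 m along the rod.
Components: V_Px = −rω sinθ − a·ω_rod·sinφ = -16.175 m/s;  V_Py = rω cosθ + a·ω_rod·cosφ = +6.4464 m/s.
|V_P| = √(V_Px² + V_Py²) = 17.413 m/s.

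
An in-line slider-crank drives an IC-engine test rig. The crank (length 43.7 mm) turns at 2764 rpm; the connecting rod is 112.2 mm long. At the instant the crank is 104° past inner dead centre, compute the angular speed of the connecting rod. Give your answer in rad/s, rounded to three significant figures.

29.5

ω = 289.4 rad/s (converted from 2764 rpm).
The rod makes angle φ with the slider axis where L sinφ = r sinθ; differentiating, L cosφ·φ̇ = r ω cosθ.
L cosφ = √(L² − r² sin²θ) = 0.10388 m.
|ω_rod| = r ω |cosθ| / √(L² − r² sin²θ) = 0.0437·289.4·0.24192/0.10388 = 29.457 rad/s.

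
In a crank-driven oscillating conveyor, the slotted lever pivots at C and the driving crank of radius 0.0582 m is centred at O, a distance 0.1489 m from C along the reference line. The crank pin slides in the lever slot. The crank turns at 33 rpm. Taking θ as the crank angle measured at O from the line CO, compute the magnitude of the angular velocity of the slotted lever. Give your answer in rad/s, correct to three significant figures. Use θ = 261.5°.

ω = 3.456 rad/s (from 33 rpm).
Crank pin A relative to C: A = (d + r cosθ, r sinθ); lever angle φ = atan2(r sinθ, d + r cosθ).
Differentiating tanφ: φ̇ = rω(d cosθ + r)/(d² + r² + 2dr cosθ).
d² + r² + 2dr cosθ = |CA|² = 0.0229966 m²;  d cosθ + r = +0.036191 m.
|ω_lever| = |0.0582·3.456·+0.036191| / 0.0229966 = 0.31652 rad/s.

0.317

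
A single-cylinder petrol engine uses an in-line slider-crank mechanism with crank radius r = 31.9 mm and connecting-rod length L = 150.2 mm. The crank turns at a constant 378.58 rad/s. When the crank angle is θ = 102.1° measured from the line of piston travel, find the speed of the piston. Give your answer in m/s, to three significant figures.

ω = 378.6 rad/s
For an in-line slider-crank, x = r cosθ + √(L² − r² sin²θ), so v = −rω sinθ·[1 + r cosθ/√(L² − r² sin²θ)].
With r = 0.0319 m, L = 0.1502 m, θ = 102.1°: √(L² − r² sin²θ) = 0.14693 m.
v = −0.0319·378.6·0.97778·[1 + 0.0319·-0.20962/0.14693] = -11.271 m/s.
|v| = 11.271 m/s.

11.3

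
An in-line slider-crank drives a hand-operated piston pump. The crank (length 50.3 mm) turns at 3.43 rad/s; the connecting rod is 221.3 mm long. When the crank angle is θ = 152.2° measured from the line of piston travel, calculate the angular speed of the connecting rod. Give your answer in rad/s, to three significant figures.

0.694

ω = 3.43 rad/s
The rod makes angle φ with the slider axis where L sinφ = r sinθ; differentiating, L cosφ·φ̇ = r ω cosθ.
L cosφ = √(L² − r² sin²θ) = 0.22005 m.
|ω_rod| = r ω |cosθ| / √(L² − r² sin²θ) = 0.0503·3.43·0.88458/0.22005 = 0.69354 rad/s.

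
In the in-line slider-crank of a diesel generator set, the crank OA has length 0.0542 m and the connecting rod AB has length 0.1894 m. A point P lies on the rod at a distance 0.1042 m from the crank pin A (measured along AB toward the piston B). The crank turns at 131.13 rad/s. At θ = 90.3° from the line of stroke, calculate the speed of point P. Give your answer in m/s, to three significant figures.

ω = 131.1 rad/s.  Crank-pin speed |V_A| = rω = 7.1072 m/s, perpendicular to OA.
Rod angle: sinφ = −(r/L) sinθ ⇒ φ = -16.628°; ω_rod = −rω cosθ/√(L²−r²sin²θ) = +0.20506 rad/s.
V_P = V_A + ω_rod × AP, with AP = 0.1042 m along the rod.
Components: V_Px = −rω sinθ − a·ω_rod·sinφ = -7.101 m/s;  V_Py = rω cosθ + a·ω_rod·cosφ = -0.01674 m/s.
|V_P| = √(V_Px² + V_Py²) = 7.1011 m/s.

7.10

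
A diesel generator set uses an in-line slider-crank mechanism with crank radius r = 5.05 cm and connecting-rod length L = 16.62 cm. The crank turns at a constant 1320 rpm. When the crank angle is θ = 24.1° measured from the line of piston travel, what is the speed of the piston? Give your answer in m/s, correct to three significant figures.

3.65

ω = 2π·1320/60 = 138.2 rad/s
For an in-line slider-crank, x = r cosθ + √(L² − r² sin²θ), so v = −rω sinθ·[1 + r cosθ/√(L² − r² sin²θ)].
With r = 0.0505 m, L = 0.1662 m, θ = 24.1°: √(L² − r² sin²θ) = 0.16492 m.
v = −0.0505·138.2·0.40833·[1 + 0.0505·0.91283/0.16492] = -3.6472 m/s.
|v| = 3.6472 m/s.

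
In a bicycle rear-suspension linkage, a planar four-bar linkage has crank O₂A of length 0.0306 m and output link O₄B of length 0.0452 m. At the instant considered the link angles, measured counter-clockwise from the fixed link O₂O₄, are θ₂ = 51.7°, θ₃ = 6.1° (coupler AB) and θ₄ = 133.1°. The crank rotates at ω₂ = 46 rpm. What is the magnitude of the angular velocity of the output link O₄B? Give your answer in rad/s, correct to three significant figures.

2.92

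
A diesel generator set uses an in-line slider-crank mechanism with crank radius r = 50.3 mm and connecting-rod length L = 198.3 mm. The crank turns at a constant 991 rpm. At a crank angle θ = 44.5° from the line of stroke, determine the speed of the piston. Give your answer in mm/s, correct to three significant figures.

4330

ω = 2π·991/60 = 103.8 rad/s
For an in-line slider-crank, x = r cosθ + √(L² − r² sin²θ), so v = −rω sinθ·[1 + r cosθ/√(L² − r² sin²θ)].
With r = 0.0503 m, L = 0.1983 m, θ = 44.5°: √(L² − r² sin²θ) = 0.19514 m.
v = −0.0503·103.8·0.70091·[1 + 0.0503·0.71325/0.19514] = -4.3314 m/s.
|v| = 4.3314 m/s = 4331.4 mm/s.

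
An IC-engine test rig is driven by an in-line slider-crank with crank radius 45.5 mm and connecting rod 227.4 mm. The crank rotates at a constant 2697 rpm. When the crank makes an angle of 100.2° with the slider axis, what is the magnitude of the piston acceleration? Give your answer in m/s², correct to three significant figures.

1340

ω = 2π·2697/60 = 282.4 rad/s
x(θ) = r cosθ + √(L² − r² sin²θ); with ω constant, a = ω²·d²x/dθ².
d²x/dθ² = −r cosθ − r²(cos2θ)/√u − r⁴ sin²2θ/(4u^{3/2}),  u = L² − r² sin²θ = 0.0497054 m².
Substituting r = 0.0455 m, L = 0.2274 m, θ = 100.2°: d²x/dθ² = +0.016749 m.
a = ω²·d²x/dθ² = (282.4)²·(+0.016749) = +1336 m/s²;  |a| = 1336 m/s².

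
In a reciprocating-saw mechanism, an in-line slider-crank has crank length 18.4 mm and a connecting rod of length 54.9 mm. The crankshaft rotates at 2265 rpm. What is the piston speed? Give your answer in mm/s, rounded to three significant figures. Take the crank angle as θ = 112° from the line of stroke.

3510

ω = 2π·2265/60 = 237.2 rad/s
For an in-line slider-crank, x = r cosθ + √(L² − r² sin²θ), so v = −rω sinθ·[1 + r cosθ/√(L² − r² sin²θ)].
With r = 0.0184 m, L = 0.0549 m, θ = 112°: √(L² − r² sin²θ) = 0.052182 m.
v = −0.0184·237.2·0.92718·[1 + 0.0184·-0.37461/0.052182] = -3.512 m/s.
|v| = 3.512 m/s = 3512 mm/s.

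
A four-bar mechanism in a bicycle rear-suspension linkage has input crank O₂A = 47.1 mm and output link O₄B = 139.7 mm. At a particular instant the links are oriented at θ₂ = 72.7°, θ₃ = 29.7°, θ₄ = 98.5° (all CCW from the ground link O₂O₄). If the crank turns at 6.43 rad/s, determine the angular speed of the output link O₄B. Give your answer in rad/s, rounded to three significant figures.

ω₂ = 6.43 rad/s
Differentiating the loop-closure r₂e^{iθ₂}+r₃e^{iθ₃}=r₁+r₄e^{iθ₄} gives r₂ω₂e^{iθ₂}+r₃ω₃e^{iθ₃}=r₄ω₄e^{iθ₄}.
Eliminating the other unknown: ω₄ = r₂ω₂ sin(θ₂−θ₃) / [r₄ sin(θ₄−θ₃)].
Numerator sine = +0.68200; denominator sine = +0.93232.
Result = 0.0471·6.43·(+0.68200) / (0.1397·(+0.93232)) = +1.5858 rad/s; magnitude 1.5858 rad/s.

1.59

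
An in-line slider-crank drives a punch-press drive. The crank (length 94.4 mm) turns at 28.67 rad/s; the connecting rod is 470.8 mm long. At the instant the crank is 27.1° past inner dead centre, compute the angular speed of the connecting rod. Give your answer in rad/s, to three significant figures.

ω = 28.67 rad/s
The rod makes angle φ with the slider axis where L sinφ = r sinθ; differentiating, L cosφ·φ̇ = r ω cosθ.
L cosφ = √(L² − r² sin²θ) = 0.46883 m.
|ω_rod| = r ω |cosθ| / √(L² − r² sin²θ) = 0.0944·28.67·0.89021/0.46883 = 5.139 rad/s.

5.14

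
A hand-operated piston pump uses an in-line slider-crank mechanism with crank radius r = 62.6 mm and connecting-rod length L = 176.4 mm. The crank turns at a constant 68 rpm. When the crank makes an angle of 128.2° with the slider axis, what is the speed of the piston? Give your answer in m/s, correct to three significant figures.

0.270

ω = 2π·68/60 = 7.121 rad/s
For an in-line slider-crank, x = r cosθ + √(L² − r² sin²θ), so v = −rω sinθ·[1 + r cosθ/√(L² − r² sin²θ)].
With r = 0.0626 m, L = 0.1764 m, θ = 128.2°: √(L² − r² sin²θ) = 0.1694 m.
v = −0.0626·7.121·0.78586·[1 + 0.0626·-0.61841/0.1694] = -0.27026 m/s.
|v| = 0.27026 m/s.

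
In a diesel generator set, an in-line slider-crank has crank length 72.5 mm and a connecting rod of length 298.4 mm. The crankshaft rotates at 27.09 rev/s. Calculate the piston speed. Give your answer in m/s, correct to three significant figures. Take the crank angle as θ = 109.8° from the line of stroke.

ω = 2π·27.1 = 170.2 rad/s
For an in-line slider-crank, x = r cosθ + √(L² − r² sin²θ), so v = −rω sinθ·[1 + r cosθ/√(L² − r² sin²θ)].
With r = 0.0725 m, L = 0.2984 m, θ = 109.8°: √(L² − r² sin²θ) = 0.2905 m.
v = −0.0725·170.2·0.94088·[1 + 0.0725·-0.33874/0.2905] = -10.629 m/s.
|v| = 10.629 m/s.

10.6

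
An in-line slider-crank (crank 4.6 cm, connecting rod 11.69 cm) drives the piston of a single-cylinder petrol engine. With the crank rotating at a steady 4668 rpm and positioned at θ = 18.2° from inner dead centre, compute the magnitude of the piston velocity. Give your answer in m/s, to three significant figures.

ω = 2π·4668/60 = 488.8 rad/s
For an in-line slider-crank, x = r cosθ + √(L² − r² sin²θ), so v = −rω sinθ·[1 + r cosθ/√(L² − r² sin²θ)].
With r = 0.046 m, L = 0.1169 m, θ = 18.2°: √(L² − r² sin²θ) = 0.11601 m.
v = −0.046·488.8·0.31233·[1 + 0.046·0.94997/0.11601] = -9.6687 m/s.
|v| = 9.6687 m/s.

9.67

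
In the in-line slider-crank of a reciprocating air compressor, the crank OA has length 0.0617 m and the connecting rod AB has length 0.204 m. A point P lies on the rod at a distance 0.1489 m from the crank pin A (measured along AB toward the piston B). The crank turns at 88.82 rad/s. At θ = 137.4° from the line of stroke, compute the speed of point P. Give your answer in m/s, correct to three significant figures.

3.28

ω = 88.82 rad/s.  Crank-pin speed |V_A| = rω = 5.4802 m/s, perpendicular to OA.
Rod angle: sinφ = −(r/L) sinθ ⇒ φ = -11.813°; ω_rod = −rω cosθ/√(L²−r²sin²θ) = +20.202 rad/s.
V_P = V_A + ω_rod × AP, with AP = 0.1489 m along the rod.
Components: V_Px = −rω sinθ − a·ω_rod·sinφ = -3.0936 m/s;  V_Py = rω cosθ + a·ω_rod·cosφ = -1.0896 m/s.
|V_P| = √(V_Px² + V_Py²) = 3.2799 m/s.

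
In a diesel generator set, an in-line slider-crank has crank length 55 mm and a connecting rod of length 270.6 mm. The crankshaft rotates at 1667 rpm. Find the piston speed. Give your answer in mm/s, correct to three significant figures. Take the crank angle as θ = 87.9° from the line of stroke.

9670

ω = 2π·1667/60 = 174.6 rad/s
For an in-line slider-crank, x = r cosθ + √(L² − r² sin²θ), so v = −rω sinθ·[1 + r cosθ/√(L² − r² sin²θ)].
With r = 0.055 m, L = 0.2706 m, θ = 87.9°: √(L² − r² sin²θ) = 0.26496 m.
v = −0.055·174.6·0.99933·[1 + 0.055·0.03664/0.26496] = -9.6678 m/s.
|v| = 9.6678 m/s = 9667.8 mm/s.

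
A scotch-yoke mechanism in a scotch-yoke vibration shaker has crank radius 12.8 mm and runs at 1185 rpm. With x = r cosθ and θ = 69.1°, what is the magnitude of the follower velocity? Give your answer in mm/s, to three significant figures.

ω = 124.1 rad/s (from 1185 rpm).
x = r cosθ ⇒ ẋ = −rω sinθ.
|v| = rω|sinθ| = 0.0128·124.1·|sin 69.1°| = 1.4839 m/s = 1483.9 mm/s.

1480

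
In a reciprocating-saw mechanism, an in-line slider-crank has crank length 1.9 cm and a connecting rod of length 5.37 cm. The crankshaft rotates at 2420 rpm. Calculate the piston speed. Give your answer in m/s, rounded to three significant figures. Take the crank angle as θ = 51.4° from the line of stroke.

ω = 2π·2420/60 = 253.4 rad/s
For an in-line slider-crank, x = r cosθ + √(L² − r² sin²θ), so v = −rω sinθ·[1 + r cosθ/√(L² − r² sin²θ)].
With r = 0.019 m, L = 0.0537 m, θ = 51.4°: √(L² − r² sin²θ) = 0.051606 m.
v = −0.019·253.4·0.78152·[1 + 0.019·0.62388/0.051606] = -4.6274 m/s.
|v| = 4.6274 m/s.

4.63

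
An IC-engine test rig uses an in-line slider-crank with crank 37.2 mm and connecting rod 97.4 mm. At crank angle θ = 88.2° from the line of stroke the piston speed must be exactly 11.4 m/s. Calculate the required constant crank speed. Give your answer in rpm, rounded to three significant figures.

2890

For an in-line slider-crank, |v_piston| = rω|sinθ|·[1 + r cosθ/√(L² − r² sin²θ)].
With r = 0.0372 m, L = 0.0974 m, θ = 88.2°: the bracketed kinematic factor |dx/dθ| = 0.037664 m.
ω = v/|dx/dθ| = 11.4/0.037664 = 302.67 rad/s.
N = 60ω/(2π) = 2890.3 rpm.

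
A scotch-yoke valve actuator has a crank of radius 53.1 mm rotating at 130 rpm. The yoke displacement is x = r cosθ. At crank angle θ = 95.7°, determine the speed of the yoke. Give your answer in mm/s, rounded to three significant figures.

719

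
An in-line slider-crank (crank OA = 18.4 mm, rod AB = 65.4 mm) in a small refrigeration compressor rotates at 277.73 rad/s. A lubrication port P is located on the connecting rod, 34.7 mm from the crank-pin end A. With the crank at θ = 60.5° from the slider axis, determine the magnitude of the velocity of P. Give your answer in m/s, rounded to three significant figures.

4.93

ω = 277.7 rad/s.  Crank-pin speed |V_A| = rω = 5.1102 m/s, perpendicular to OA.
Rod angle: sinφ = −(r/L) sinθ ⇒ φ = -14.174°; ω_rod = −rω cosθ/√(L²−r²sin²θ) = -39.685 rad/s.
V_P = V_A + ω_rod × AP, with AP = 0.0347 m along the rod.
Components: V_Px = −rω sinθ − a·ω_rod·sinφ = -4.7849 m/s;  V_Py = rω cosθ + a·ω_rod·cosφ = +1.1812 m/s.
|V_P| = √(V_Px² + V_Py²) = 4.9286 m/s.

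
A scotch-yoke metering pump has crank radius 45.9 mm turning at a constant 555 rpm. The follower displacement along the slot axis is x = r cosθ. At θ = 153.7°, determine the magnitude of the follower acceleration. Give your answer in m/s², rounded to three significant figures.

ω = 58.12 rad/s (from 555 rpm).
x = r cosθ ⇒ ẍ = −rω² cosθ (ω constant).
|a| = rω²|cosθ| = 0.0459·(58.12)²·|cos 153.7°| = 139 m/s².

139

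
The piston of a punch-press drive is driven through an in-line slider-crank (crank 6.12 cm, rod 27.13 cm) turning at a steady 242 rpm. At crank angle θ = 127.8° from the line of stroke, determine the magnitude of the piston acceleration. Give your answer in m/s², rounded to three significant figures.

26.2

ω = 2π·242/60 = 25.34 rad/s
x(θ) = r cosθ + √(L² − r² sin²θ); with ω constant, a = ω²·d²x/dθ².
d²x/dθ² = −r cosθ − r²(cos2θ)/√u − r⁴ sin²2θ/(4u^{3/2}),  u = L² − r² sin²θ = 0.0712652 m².
Substituting r = 0.0612 m, L = 0.2713 m, θ = 127.8°: d²x/dθ² = +0.040826 m.
a = ω²·d²x/dθ² = (25.34)²·(+0.040826) = +26.22 m/s²;  |a| = 26.22 m/s².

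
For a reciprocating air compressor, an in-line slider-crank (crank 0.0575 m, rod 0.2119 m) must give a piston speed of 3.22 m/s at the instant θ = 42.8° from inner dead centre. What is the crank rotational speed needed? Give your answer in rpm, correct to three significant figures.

654

For an in-line slider-crank, |v_piston| = rω|sinθ|·[1 + r cosθ/√(L² − r² sin²θ)].
With r = 0.0575 m, L = 0.2119 m, θ = 42.8°: the bracketed kinematic factor |dx/dθ| = 0.046982 m.
ω = v/|dx/dθ| = 3.22/0.046982 = 68.537 rad/s.
N = 60ω/(2π) = 654.48 rpm.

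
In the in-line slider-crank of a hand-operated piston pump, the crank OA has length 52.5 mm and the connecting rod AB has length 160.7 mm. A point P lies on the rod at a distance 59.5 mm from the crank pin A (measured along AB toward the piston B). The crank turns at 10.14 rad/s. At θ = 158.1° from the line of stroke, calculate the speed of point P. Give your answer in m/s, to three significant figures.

ω = 10.14 rad/s.  Crank-pin speed |V_A| = rω = 0.53235 m/s, perpendicular to OA.
Rod angle: sinφ = −(r/L) sinθ ⇒ φ = -6.999°; ω_rod = −rω cosθ/√(L²−r²sin²θ) = +3.0967 rad/s.
V_P = V_A + ω_rod × AP, with AP = 0.0595 m along the rod.
Components: V_Px = −rω sinθ − a·ω_rod·sinφ = -0.17611 m/s;  V_Py = rω cosθ + a·ω_rod·cosφ = -0.31105 m/s.
|V_P| = √(V_Px² + V_Py²) = 0.35745 m/s.

0.357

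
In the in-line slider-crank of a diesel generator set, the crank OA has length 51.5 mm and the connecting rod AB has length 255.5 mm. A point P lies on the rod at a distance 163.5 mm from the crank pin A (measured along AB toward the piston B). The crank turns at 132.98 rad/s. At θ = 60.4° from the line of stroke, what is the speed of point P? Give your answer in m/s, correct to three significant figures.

ω = 133 rad/s.  Crank-pin speed |V_A| = rω = 6.8485 m/s, perpendicular to OA.
Rod angle: sinφ = −(r/L) sinθ ⇒ φ = -10.094°; ω_rod = −rω cosθ/√(L²−r²sin²θ) = -13.448 rad/s.
V_P = V_A + ω_rod × AP, with AP = 0.1635 m along the rod.
Components: V_Px = −rω sinθ − a·ω_rod·sinφ = -6.3401 m/s;  V_Py = rω cosθ + a·ω_rod·cosφ = +1.2181 m/s.
|V_P| = √(V_Px² + V_Py²) = 6.456 m/s.

6.46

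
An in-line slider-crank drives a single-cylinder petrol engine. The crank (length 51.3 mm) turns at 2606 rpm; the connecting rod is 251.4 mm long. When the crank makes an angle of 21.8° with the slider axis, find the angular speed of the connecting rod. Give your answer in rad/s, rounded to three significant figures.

ω = 272.9 rad/s (converted from 2606 rpm).
The rod makes angle φ with the slider axis where L sinφ = r sinθ; differentiating, L cosφ·φ̇ = r ω cosθ.
L cosφ = √(L² − r² sin²θ) = 0.25068 m.
|ω_rod| = r ω |cosθ| / √(L² − r² sin²θ) = 0.0513·272.9·0.92849/0.25068 = 51.854 rad/s.

51.9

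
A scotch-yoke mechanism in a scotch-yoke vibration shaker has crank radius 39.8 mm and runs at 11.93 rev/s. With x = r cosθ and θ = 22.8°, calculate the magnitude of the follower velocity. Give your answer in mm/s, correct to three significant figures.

1160

ω = 74.96 rad/s (from 11.93 rev/s).
x = r cosθ ⇒ ẋ = −rω sinθ.
|v| = rω|sinθ| = 0.0398·74.96·|sin 22.8°| = 1.1561 m/s = 1156.1 mm/s.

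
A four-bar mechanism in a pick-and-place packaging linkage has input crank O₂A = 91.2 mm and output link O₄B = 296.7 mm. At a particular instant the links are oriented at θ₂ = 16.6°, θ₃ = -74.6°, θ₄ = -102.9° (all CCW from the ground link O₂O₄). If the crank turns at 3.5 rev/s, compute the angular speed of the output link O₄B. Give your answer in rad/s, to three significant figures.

14.3

ω₂ = 21.99 rad/s (from 3.5 rev/s).
Differentiating the loop-closure r₂e^{iθ₂}+r₃e^{iθ₃}=r₁+r₄e^{iθ₄} gives r₂ω₂e^{iθ₂}+r₃ω₃e^{iθ₃}=r₄ω₄e^{iθ₄}.
Eliminating the other unknown: ω₄ = r₂ω₂ sin(θ₂−θ₃) / [r₄ sin(θ₄−θ₃)].
Numerator sine = +0.99978; denominator sine = -0.47409.
Result = 0.0912·21.99·(+0.99978) / (0.2967·(-0.47409)) = -14.255 rad/s; magnitude 14.255 rad/s.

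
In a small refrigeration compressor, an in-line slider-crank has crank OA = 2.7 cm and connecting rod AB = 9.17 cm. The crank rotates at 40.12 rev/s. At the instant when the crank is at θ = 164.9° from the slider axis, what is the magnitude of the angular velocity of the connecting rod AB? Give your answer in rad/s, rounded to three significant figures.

ω = 252.1 rad/s (converted from 40.12 rev/s).
The rod makes angle φ with the slider axis where L sinφ = r sinθ; differentiating, L cosφ·φ̇ = r ω cosθ.
L cosφ = √(L² − r² sin²θ) = 0.09143 m.
|ω_rod| = r ω |cosθ| / √(L² − r² sin²θ) = 0.027·252.1·0.96547/0.09143 = 71.871 rad/s.

71.9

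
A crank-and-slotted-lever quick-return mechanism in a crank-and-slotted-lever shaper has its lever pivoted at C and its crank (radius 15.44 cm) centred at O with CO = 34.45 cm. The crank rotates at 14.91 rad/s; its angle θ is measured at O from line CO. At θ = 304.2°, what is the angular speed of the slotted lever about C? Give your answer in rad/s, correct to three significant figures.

3.96

ω = 14.91 rad/s
Crank pin A relative to C: A = (d + r cosθ, r sinθ); lever angle φ = atan2(r sinθ, d + r cosθ).
Differentiating tanφ: φ̇ = rω(d cosθ + r)/(d² + r² + 2dr cosθ).
d² + r² + 2dr cosθ = |CA|² = 0.202315 m²;  d cosθ + r = +0.34804 m.
|ω_lever| = |0.1544·14.91·+0.34804| / 0.202315 = 3.9603 rad/s.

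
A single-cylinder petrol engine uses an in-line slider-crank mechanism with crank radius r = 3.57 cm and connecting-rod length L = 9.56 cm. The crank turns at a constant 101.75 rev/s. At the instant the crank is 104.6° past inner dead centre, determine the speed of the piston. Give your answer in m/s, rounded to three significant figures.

19.9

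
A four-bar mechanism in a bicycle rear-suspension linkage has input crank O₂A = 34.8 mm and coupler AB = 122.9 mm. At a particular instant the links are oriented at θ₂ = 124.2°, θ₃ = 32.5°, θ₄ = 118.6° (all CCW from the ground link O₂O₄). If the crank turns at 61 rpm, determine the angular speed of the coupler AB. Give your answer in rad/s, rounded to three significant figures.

ω₂ = 6.388 rad/s (from 61 rpm).
Differentiating the loop-closure r₂e^{iθ₂}+r₃e^{iθ₃}=r₁+r₄e^{iθ₄} gives r₂ω₂e^{iθ₂}+r₃ω₃e^{iθ₃}=r₄ω₄e^{iθ₄}.
Eliminating the other unknown: ω₃ = r₂ω₂ sin(θ₄−θ₂) / [r₃ sin(θ₃−θ₄)].
Numerator sine = -0.09758; denominator sine = -0.99768.
Result = 0.0348·6.388·(-0.09758) / (0.1229·(-0.99768)) = +0.17692 rad/s; magnitude 0.17692 rad/s.

0.177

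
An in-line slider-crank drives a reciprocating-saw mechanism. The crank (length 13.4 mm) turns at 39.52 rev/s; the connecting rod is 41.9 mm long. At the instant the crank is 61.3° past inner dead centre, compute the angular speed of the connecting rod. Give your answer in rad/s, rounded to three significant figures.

39.7

ω = 248.3 rad/s (converted from 39.52 rev/s).
The rod makes angle φ with the slider axis where L sinφ = r sinθ; differentiating, L cosφ·φ̇ = r ω cosθ.
L cosφ = √(L² − r² sin²θ) = 0.040218 m.
|ω_rod| = r ω |cosθ| / √(L² − r² sin²θ) = 0.0134·248.3·0.48022/0.040218 = 39.731 rad/s.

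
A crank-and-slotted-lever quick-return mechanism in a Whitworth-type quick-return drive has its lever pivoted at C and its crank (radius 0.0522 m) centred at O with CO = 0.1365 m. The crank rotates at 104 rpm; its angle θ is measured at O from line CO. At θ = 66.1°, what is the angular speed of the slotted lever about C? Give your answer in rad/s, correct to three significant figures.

2.25

ω = 10.89 rad/s (from 104 rpm).
Crank pin A relative to C: A = (d + r cosθ, r sinθ); lever angle φ = atan2(r sinθ, d + r cosθ).
Differentiating tanφ: φ̇ = rω(d cosθ + r)/(d² + r² + 2dr cosθ).
d² + r² + 2dr cosθ = |CA|² = 0.0271306 m²;  d cosθ + r = +0.1075 m.
|ω_lever| = |0.0522·10.89·+0.1075| / 0.0271306 = 2.2526 rad/s.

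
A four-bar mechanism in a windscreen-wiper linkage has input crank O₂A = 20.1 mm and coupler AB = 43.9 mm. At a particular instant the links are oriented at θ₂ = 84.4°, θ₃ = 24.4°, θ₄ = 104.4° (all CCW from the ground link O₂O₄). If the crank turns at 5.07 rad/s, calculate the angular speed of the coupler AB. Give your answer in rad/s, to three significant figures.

0.806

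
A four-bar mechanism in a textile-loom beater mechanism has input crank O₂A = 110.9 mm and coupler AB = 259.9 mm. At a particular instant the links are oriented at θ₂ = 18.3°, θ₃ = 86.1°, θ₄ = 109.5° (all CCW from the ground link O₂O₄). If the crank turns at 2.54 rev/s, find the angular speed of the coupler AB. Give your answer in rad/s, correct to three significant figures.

ω₂ = 15.96 rad/s (from 2.54 rev/s).
Differentiating the loop-closure r₂e^{iθ₂}+r₃e^{iθ₃}=r₁+r₄e^{iθ₄} gives r₂ω₂e^{iθ₂}+r₃ω₃e^{iθ₃}=r₄ω₄e^{iθ₄}.
Eliminating the other unknown: ω₃ = r₂ω₂ sin(θ₄−θ₂) / [r₃ sin(θ₃−θ₄)].
Numerator sine = +0.99978; denominator sine = -0.39715.
Result = 0.1109·15.96·(+0.99978) / (0.2599·(-0.39715)) = -17.143 rad/s; magnitude 17.143 rad/s.

17.1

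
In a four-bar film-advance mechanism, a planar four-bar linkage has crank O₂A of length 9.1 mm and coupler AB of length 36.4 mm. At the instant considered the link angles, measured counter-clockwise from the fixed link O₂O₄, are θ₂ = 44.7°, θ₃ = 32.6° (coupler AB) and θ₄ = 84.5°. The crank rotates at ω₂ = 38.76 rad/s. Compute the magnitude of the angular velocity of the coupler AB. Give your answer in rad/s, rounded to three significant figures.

7.88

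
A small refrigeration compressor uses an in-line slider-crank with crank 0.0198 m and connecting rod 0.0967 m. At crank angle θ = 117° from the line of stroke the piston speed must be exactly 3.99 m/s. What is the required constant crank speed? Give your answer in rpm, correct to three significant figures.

For an in-line slider-crank, |v_piston| = rω|sinθ|·[1 + r cosθ/√(L² − r² sin²θ)].
With r = 0.0198 m, L = 0.0967 m, θ = 117°: the bracketed kinematic factor |dx/dθ| = 0.015974 m.
ω = v/|dx/dθ| = 3.99/0.015974 = 249.78 rad/s.
N = 60ω/(2π) = 2385.2 rpm.

2390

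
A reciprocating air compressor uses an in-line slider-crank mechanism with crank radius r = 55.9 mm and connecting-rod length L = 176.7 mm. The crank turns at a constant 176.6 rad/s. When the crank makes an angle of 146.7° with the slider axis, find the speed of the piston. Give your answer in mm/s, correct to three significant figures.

3960

ω = 176.6 rad/s
For an in-line slider-crank, x = r cosθ + √(L² − r² sin²θ), so v = −rω sinθ·[1 + r cosθ/√(L² − r² sin²θ)].
With r = 0.0559 m, L = 0.1767 m, θ = 146.7°: √(L² − r² sin²θ) = 0.17401 m.
v = −0.0559·176.6·0.54902·[1 + 0.0559·-0.83581/0.17401] = -3.9647 m/s.
|v| = 3.9647 m/s = 3964.7 mm/s.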